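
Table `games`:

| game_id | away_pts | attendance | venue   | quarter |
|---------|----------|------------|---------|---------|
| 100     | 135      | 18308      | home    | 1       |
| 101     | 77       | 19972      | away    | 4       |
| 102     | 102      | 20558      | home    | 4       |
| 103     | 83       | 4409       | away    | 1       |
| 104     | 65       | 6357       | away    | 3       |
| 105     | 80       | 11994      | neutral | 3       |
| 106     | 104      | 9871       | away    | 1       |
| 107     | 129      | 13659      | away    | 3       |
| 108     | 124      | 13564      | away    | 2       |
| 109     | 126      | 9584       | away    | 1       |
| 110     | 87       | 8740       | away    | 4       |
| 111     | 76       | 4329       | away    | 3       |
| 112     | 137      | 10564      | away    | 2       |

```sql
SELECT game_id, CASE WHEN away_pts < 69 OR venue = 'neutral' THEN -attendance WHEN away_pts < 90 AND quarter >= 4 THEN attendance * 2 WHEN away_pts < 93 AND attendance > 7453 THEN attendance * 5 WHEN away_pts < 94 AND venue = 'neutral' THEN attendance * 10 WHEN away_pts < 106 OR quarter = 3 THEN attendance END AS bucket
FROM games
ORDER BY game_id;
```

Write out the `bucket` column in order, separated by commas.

game_id=100: (no match → NULL) → NULL
game_id=101: away_pts < 90 AND quarter >= 4 → 39944
game_id=102: away_pts < 106 OR quarter = 3 → 20558
game_id=103: away_pts < 106 OR quarter = 3 → 4409
game_id=104: away_pts < 69 OR venue = 'neutral' → -6357
game_id=105: away_pts < 69 OR venue = 'neutral' → -11994
game_id=106: away_pts < 106 OR quarter = 3 → 9871
game_id=107: away_pts < 106 OR quarter = 3 → 13659
game_id=108: (no match → NULL) → NULL
game_id=109: (no match → NULL) → NULL
game_id=110: away_pts < 90 AND quarter >= 4 → 17480
game_id=111: away_pts < 106 OR quarter = 3 → 4329
game_id=112: (no match → NULL) → NULL

NULL, 39944, 20558, 4409, -6357, -11994, 9871, 13659, NULL, NULL, 17480, 4329, NULL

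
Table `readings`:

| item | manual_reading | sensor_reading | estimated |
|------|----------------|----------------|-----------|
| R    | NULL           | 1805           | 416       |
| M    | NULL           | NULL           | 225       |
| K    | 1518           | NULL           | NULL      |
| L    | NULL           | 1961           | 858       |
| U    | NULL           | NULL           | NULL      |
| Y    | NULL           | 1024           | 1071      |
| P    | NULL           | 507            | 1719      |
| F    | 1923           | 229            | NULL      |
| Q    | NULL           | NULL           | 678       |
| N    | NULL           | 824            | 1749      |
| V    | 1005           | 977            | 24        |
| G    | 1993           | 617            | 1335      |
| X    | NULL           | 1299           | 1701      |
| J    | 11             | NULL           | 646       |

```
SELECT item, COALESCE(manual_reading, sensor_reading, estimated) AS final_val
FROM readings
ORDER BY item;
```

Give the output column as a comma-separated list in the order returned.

item=F: manual_reading=1923 → 1923
item=G: manual_reading=1993 → 1993
item=J: manual_reading=11 → 11
item=K: manual_reading=1518 → 1518
item=L: manual_reading=NULL, sensor_reading=1961 → 1961
item=M: manual_reading=NULL, sensor_reading=NULL, estimated=225 → 225
item=N: manual_reading=NULL, sensor_reading=824 → 824
item=P: manual_reading=NULL, sensor_reading=507 → 507
item=Q: manual_reading=NULL, sensor_reading=NULL, estimated=678 → 678
item=R: manual_reading=NULL, sensor_reading=1805 → 1805
item=U: manual_reading=NULL, sensor_reading=NULL, estimated=NULL (all NULL) → NULL
item=V: manual_reading=1005 → 1005
item=X: manual_reading=NULL, sensor_reading=1299 → 1299
item=Y: manual_reading=NULL, sensor_reading=1024 → 1024

1923, 1993, 11, 1518, 1961, 225, 824, 507, 678, 1805, NULL, 1005, 1299, 1024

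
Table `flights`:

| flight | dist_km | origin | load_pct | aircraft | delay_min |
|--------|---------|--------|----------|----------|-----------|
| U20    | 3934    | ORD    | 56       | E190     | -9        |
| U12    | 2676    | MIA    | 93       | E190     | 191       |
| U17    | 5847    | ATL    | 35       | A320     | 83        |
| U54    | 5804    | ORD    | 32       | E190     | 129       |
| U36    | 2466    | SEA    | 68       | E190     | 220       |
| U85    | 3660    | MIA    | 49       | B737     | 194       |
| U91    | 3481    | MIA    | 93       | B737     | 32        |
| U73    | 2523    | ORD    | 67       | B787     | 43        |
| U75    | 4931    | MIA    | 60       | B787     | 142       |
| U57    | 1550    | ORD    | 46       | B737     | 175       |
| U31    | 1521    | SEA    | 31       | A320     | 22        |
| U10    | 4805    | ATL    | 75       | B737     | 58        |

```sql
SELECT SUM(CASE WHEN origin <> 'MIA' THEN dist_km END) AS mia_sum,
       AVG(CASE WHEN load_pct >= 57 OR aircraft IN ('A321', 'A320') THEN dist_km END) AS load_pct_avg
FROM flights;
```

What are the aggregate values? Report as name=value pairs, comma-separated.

mia_sum=28450, load_pct_avg=3531.25

[mia_sum: origin <> 'MIA']
flight=U20: ✓ → 3934
flight=U12: ✗
flight=U17: ✓ → 5847
flight=U54: ✓ → 5804
flight=U36: ✓ → 2466
flight=U85: ✗
flight=U91: ✗
flight=U73: ✓ → 2523
flight=U75: ✗
flight=U57: ✓ → 1550
flight=U31: ✓ → 1521
flight=U10: ✓ → 4805
mia_sum = 3934 + 5847 + 5804 + 2466 + 2523 + 1550 + 1521 + 4805 = 28450
—
[load_pct_avg: load_pct >= 57 OR aircraft IN ('A321', 'A320')]
flight=U20: ✗
flight=U12: ✓ → 2676
flight=U17: ✓ → 5847
flight=U54: ✗
flight=U36: ✓ → 2466
flight=U85: ✗
flight=U91: ✓ → 3481
flight=U73: ✓ → 2523
flight=U75: ✓ → 4931
flight=U57: ✗
flight=U31: ✓ → 1521
flight=U10: ✓ → 4805
load_pct_avg = (2676 + 5847 + 2466 + 3481 + 2523 + 4931 + 1521 + 4805) / 8 = 3531.25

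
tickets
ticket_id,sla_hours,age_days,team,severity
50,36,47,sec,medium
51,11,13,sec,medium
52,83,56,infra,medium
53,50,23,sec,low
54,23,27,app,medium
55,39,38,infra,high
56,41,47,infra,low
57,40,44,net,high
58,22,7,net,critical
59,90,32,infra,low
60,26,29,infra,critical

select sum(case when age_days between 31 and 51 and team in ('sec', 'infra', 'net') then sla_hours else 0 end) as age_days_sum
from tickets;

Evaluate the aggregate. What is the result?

246

ticket_id=50: ✓ → 36
ticket_id=51: ✗
ticket_id=52: ✗
ticket_id=53: ✗
ticket_id=54: ✗
ticket_id=55: ✓ → 39
ticket_id=56: ✓ → 41
ticket_id=57: ✓ → 40
ticket_id=58: ✗
ticket_id=59: ✓ → 90
ticket_id=60: ✗
age_days_sum = 36 + 39 + 41 + 40 + 90 = 246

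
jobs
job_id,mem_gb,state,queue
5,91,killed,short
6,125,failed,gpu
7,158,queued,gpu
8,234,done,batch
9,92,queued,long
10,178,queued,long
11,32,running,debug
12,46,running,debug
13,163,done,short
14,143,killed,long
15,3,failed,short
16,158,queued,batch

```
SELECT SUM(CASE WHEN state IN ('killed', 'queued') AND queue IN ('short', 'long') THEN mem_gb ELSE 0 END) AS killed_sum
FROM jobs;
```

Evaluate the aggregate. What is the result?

504

job_id=5: ✓ → 91
job_id=6: ✗
job_id=7: ✗
job_id=8: ✗
job_id=9: ✓ → 92
job_id=10: ✓ → 178
job_id=11: ✗
job_id=12: ✗
job_id=13: ✗
job_id=14: ✓ → 143
job_id=15: ✗
job_id=16: ✗
killed_sum = 91 + 92 + 178 + 143 = 504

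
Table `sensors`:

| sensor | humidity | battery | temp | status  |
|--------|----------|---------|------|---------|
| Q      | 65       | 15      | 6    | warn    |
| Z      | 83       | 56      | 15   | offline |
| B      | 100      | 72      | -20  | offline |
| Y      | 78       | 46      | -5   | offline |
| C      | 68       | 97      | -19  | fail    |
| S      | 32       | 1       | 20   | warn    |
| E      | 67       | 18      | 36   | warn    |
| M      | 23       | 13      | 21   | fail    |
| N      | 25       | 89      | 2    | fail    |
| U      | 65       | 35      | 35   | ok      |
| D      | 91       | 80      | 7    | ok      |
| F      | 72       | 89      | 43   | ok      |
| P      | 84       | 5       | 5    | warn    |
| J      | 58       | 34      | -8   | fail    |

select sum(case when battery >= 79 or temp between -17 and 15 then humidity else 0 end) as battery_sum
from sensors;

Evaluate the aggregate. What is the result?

sensor=Q: ✓ → 65
sensor=Z: ✓ → 83
sensor=B: ✗
sensor=Y: ✓ → 78
sensor=C: ✓ → 68
sensor=S: ✗
sensor=E: ✗
sensor=M: ✗
sensor=N: ✓ → 25
sensor=U: ✗
sensor=D: ✓ → 91
sensor=F: ✓ → 72
sensor=P: ✓ → 84
sensor=J: ✓ → 58
battery_sum = 65 + 83 + 78 + 68 + 25 + 91 + 72 + 84 + 58 = 624

624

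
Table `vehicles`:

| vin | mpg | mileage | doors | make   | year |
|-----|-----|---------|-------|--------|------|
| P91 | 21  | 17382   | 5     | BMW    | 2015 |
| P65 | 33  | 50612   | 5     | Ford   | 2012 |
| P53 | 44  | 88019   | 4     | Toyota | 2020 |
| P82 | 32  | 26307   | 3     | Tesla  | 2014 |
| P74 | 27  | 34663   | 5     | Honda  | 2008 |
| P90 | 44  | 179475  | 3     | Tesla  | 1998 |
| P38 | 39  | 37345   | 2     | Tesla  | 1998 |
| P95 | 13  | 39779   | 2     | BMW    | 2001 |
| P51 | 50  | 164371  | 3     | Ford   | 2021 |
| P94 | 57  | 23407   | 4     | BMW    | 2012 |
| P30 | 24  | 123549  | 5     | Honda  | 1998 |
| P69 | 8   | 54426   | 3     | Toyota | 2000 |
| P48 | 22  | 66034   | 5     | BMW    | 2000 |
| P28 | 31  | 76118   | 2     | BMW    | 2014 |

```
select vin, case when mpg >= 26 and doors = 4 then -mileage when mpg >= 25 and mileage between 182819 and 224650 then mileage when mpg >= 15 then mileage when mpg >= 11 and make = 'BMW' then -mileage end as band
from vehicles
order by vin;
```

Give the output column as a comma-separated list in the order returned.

76118, 123549, 37345, 66034, 164371, -88019, 50612, NULL, 34663, 26307, 179475, 17382, -23407, -39779

vin=P28: mpg >= 15 → 76118
vin=P30: mpg >= 15 → 123549
vin=P38: mpg >= 15 → 37345
vin=P48: mpg >= 15 → 66034
vin=P51: mpg >= 15 → 164371
vin=P53: mpg >= 26 and doors = 4 → -88019
vin=P65: mpg >= 15 → 50612
vin=P69: (no match → NULL) → NULL
vin=P74: mpg >= 15 → 34663
vin=P82: mpg >= 15 → 26307
vin=P90: mpg >= 15 → 179475
vin=P91: mpg >= 15 → 17382
vin=P94: mpg >= 26 and doors = 4 → -23407
vin=P95: mpg >= 11 and make = 'BMW' → -39779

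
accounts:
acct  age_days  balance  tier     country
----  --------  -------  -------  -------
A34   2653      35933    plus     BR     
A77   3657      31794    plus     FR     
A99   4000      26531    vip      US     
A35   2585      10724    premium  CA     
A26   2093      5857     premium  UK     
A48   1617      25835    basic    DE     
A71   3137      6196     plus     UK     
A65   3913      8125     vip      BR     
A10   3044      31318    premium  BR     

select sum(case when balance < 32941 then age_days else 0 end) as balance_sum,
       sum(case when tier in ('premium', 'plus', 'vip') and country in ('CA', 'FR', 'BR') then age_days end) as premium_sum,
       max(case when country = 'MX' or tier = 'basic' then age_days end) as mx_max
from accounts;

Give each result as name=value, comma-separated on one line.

[balance_sum: balance < 32941]
acct=A34: ✗
acct=A77: ✓ → 3657
acct=A99: ✓ → 4000
acct=A35: ✓ → 2585
acct=A26: ✓ → 2093
acct=A48: ✓ → 1617
acct=A71: ✓ → 3137
acct=A65: ✓ → 3913
acct=A10: ✓ → 3044
balance_sum = 3657 + 4000 + 2585 + 2093 + 1617 + 3137 + 3913 + 3044 = 24046
—
[premium_sum: tier in ('premium', 'plus', 'vip') and country in ('CA', 'FR', 'BR')]
acct=A34: ✓ → 2653
acct=A77: ✓ → 3657
acct=A99: ✗
acct=A35: ✓ → 2585
acct=A26: ✗
acct=A48: ✗
acct=A71: ✗
acct=A65: ✓ → 3913
acct=A10: ✓ → 3044
premium_sum = 2653 + 3657 + 2585 + 3913 + 3044 = 15852
—
[mx_max: country = 'MX' or tier = 'basic']
acct=A34: ✗
acct=A77: ✗
acct=A99: ✗
acct=A35: ✗
acct=A26: ✗
acct=A48: ✓ → 1617
acct=A71: ✗
acct=A65: ✗
acct=A10: ✗
mx_max = MAX(1617) = 1617

balance_sum=24046, premium_sum=15852, mx_max=1617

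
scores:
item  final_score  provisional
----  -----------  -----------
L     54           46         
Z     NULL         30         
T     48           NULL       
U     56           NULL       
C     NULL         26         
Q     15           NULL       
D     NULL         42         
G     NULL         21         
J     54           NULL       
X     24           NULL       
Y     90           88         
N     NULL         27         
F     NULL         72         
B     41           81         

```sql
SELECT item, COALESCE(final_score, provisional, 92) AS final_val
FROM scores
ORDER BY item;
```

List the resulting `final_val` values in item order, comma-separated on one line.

41, 26, 42, 72, 21, 54, 54, 27, 15, 48, 56, 24, 90, 30

item=B: final_score=41 → 41
item=C: final_score=NULL, provisional=26 → 26
item=D: final_score=NULL, provisional=42 → 42
item=F: final_score=NULL, provisional=72 → 72
item=G: final_score=NULL, provisional=21 → 21
item=J: final_score=54 → 54
item=L: final_score=54 → 54
item=N: final_score=NULL, provisional=27 → 27
item=Q: final_score=15 → 15
item=T: final_score=48 → 48
item=U: final_score=56 → 56
item=X: final_score=24 → 24
item=Y: final_score=90 → 90
item=Z: final_score=NULL, provisional=30 → 30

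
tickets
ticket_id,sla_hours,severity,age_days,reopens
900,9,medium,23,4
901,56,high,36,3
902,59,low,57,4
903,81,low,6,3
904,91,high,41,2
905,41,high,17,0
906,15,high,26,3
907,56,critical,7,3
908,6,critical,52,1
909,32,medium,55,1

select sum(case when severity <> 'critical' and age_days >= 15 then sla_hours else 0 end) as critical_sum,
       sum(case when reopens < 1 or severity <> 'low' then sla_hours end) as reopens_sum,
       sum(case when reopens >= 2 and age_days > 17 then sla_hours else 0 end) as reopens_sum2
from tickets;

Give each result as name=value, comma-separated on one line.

critical_sum=303, reopens_sum=306, reopens_sum2=230

[critical_sum: severity <> 'critical' and age_days >= 15]
ticket_id=900: ✓ → 9
ticket_id=901: ✓ → 56
ticket_id=902: ✓ → 59
ticket_id=903: ✗
ticket_id=904: ✓ → 91
ticket_id=905: ✓ → 41
ticket_id=906: ✓ → 15
ticket_id=907: ✗
ticket_id=908: ✗
ticket_id=909: ✓ → 32
critical_sum = 9 + 56 + 59 + 91 + 41 + 15 + 32 = 303
—
[reopens_sum: reopens < 1 or severity <> 'low']
ticket_id=900: ✓ → 9
ticket_id=901: ✓ → 56
ticket_id=902: ✗
ticket_id=903: ✗
ticket_id=904: ✓ → 91
ticket_id=905: ✓ → 41
ticket_id=906: ✓ → 15
ticket_id=907: ✓ → 56
ticket_id=908: ✓ → 6
ticket_id=909: ✓ → 32
reopens_sum = 9 + 56 + 91 + 41 + 15 + 56 + 6 + 32 = 306
—
[reopens_sum2: reopens >= 2 and age_days > 17]
ticket_id=900: ✓ → 9
ticket_id=901: ✓ → 56
ticket_id=902: ✓ → 59
ticket_id=903: ✗
ticket_id=904: ✓ → 91
ticket_id=905: ✗
ticket_id=906: ✓ → 15
ticket_id=907: ✗
ticket_id=908: ✗
ticket_id=909: ✗
reopens_sum2 = 9 + 56 + 59 + 91 + 15 = 230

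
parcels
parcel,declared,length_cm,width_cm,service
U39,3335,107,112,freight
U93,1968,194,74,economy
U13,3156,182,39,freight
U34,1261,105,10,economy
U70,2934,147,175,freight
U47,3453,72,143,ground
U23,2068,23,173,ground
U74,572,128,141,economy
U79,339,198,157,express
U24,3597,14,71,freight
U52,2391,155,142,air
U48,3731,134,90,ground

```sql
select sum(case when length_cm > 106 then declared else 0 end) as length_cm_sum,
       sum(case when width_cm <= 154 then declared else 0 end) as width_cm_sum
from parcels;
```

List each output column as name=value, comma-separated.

length_cm_sum=18426, width_cm_sum=23464

[length_cm_sum: length_cm > 106]
parcel=U39: ✓ → 3335
parcel=U93: ✓ → 1968
parcel=U13: ✓ → 3156
parcel=U34: ✗
parcel=U70: ✓ → 2934
parcel=U47: ✗
parcel=U23: ✗
parcel=U74: ✓ → 572
parcel=U79: ✓ → 339
parcel=U24: ✗
parcel=U52: ✓ → 2391
parcel=U48: ✓ → 3731
length_cm_sum = 3335 + 1968 + 3156 + 2934 + 572 + 339 + 2391 + 3731 = 18426
—
[width_cm_sum: width_cm <= 154]
parcel=U39: ✓ → 3335
parcel=U93: ✓ → 1968
parcel=U13: ✓ → 3156
parcel=U34: ✓ → 1261
parcel=U70: ✗
parcel=U47: ✓ → 3453
parcel=U23: ✗
parcel=U74: ✓ → 572
parcel=U79: ✗
parcel=U24: ✓ → 3597
parcel=U52: ✓ → 2391
parcel=U48: ✓ → 3731
width_cm_sum = 3335 + 1968 + 3156 + 1261 + 3453 + 572 + 3597 + 2391 + 3731 = 23464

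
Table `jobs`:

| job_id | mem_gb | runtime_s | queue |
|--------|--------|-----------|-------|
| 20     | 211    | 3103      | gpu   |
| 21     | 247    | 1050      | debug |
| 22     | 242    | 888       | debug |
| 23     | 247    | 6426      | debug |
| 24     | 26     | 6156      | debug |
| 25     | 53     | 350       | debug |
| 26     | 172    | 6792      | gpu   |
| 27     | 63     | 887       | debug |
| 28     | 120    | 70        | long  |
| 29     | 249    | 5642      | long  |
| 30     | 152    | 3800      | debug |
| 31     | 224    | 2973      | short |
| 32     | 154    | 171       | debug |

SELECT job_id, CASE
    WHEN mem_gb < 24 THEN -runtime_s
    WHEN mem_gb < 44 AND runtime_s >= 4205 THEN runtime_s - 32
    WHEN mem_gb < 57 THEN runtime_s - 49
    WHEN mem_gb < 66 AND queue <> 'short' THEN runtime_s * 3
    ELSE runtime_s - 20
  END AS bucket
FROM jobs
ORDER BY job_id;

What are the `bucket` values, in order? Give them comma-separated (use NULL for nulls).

job_id=20: ELSE → 3083
job_id=21: ELSE → 1030
job_id=22: ELSE → 868
job_id=23: ELSE → 6406
job_id=24: mem_gb < 44 AND runtime_s >= 4205 → 6124
job_id=25: mem_gb < 57 → 301
job_id=26: ELSE → 6772
job_id=27: mem_gb < 66 AND queue <> 'short' → 2661
job_id=28: ELSE → 50
job_id=29: ELSE → 5622
job_id=30: ELSE → 3780
job_id=31: ELSE → 2953
job_id=32: ELSE → 151

3083, 1030, 868, 6406, 6124, 301, 6772, 2661, 50, 5622, 3780, 2953, 151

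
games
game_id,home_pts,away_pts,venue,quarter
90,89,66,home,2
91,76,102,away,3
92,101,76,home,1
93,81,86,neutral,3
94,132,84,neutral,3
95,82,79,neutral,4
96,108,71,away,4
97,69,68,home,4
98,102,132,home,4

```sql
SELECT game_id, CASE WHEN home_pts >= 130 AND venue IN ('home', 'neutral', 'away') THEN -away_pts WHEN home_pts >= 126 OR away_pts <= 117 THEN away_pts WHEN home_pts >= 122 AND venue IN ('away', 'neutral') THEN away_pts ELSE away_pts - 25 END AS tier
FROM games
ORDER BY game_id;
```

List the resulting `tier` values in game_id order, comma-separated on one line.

66, 102, 76, 86, -84, 79, 71, 68, 107

game_id=90: home_pts >= 126 OR away_pts <= 117 → 66
game_id=91: home_pts >= 126 OR away_pts <= 117 → 102
game_id=92: home_pts >= 126 OR away_pts <= 117 → 76
game_id=93: home_pts >= 126 OR away_pts <= 117 → 86
game_id=94: home_pts >= 130 AND venue IN ('home', 'neutral', 'away') → -84
game_id=95: home_pts >= 126 OR away_pts <= 117 → 79
game_id=96: home_pts >= 126 OR away_pts <= 117 → 71
game_id=97: home_pts >= 126 OR away_pts <= 117 → 68
game_id=98: ELSE → 107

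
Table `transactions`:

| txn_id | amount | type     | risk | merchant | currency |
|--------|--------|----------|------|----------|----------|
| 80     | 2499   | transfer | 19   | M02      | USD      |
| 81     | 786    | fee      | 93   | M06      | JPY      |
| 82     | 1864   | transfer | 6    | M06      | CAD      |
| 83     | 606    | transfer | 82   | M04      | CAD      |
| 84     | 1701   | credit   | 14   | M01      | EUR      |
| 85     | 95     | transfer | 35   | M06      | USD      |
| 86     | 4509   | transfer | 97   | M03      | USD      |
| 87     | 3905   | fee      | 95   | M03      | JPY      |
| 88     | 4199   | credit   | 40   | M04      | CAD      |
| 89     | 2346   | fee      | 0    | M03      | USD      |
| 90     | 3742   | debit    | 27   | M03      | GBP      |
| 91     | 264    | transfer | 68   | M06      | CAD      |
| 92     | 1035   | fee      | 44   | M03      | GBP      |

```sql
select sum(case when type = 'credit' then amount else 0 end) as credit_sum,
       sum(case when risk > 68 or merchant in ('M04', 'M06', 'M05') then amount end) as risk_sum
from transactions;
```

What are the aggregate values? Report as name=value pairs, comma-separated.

credit_sum=5900, risk_sum=16228

[credit_sum: type = 'credit']
txn_id=80: ✗
txn_id=81: ✗
txn_id=82: ✗
txn_id=83: ✗
txn_id=84: ✓ → 1701
txn_id=85: ✗
txn_id=86: ✗
txn_id=87: ✗
txn_id=88: ✓ → 4199
txn_id=89: ✗
txn_id=90: ✗
txn_id=91: ✗
txn_id=92: ✗
credit_sum = 1701 + 4199 = 5900
—
[risk_sum: risk > 68 or merchant in ('M04', 'M06', 'M05')]
txn_id=80: ✗
txn_id=81: ✓ → 786
txn_id=82: ✓ → 1864
txn_id=83: ✓ → 606
txn_id=84: ✗
txn_id=85: ✓ → 95
txn_id=86: ✓ → 4509
txn_id=87: ✓ → 3905
txn_id=88: ✓ → 4199
txn_id=89: ✗
txn_id=90: ✗
txn_id=91: ✓ → 264
txn_id=92: ✗
risk_sum = 786 + 1864 + 606 + 95 + 4509 + 3905 + 4199 + 264 = 16228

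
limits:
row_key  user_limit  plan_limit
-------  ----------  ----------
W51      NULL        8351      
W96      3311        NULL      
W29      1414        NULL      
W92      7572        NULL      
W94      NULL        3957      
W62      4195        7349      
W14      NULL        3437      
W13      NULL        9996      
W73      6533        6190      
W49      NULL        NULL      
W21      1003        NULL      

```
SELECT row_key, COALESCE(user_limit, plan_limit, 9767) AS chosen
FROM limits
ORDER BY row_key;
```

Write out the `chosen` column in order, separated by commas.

row_key=W13: user_limit=NULL, plan_limit=9996 → 9996
row_key=W14: user_limit=NULL, plan_limit=3437 → 3437
row_key=W21: user_limit=1003 → 1003
row_key=W29: user_limit=1414 → 1414
row_key=W49: user_limit=NULL, plan_limit=NULL, → literal 9767 → 9767
row_key=W51: user_limit=NULL, plan_limit=8351 → 8351
row_key=W62: user_limit=4195 → 4195
row_key=W73: user_limit=6533 → 6533
row_key=W92: user_limit=7572 → 7572
row_key=W94: user_limit=NULL, plan_limit=3957 → 3957
row_key=W96: user_limit=3311 → 3311

9996, 3437, 1003, 1414, 9767, 8351, 4195, 6533, 7572, 3957, 3311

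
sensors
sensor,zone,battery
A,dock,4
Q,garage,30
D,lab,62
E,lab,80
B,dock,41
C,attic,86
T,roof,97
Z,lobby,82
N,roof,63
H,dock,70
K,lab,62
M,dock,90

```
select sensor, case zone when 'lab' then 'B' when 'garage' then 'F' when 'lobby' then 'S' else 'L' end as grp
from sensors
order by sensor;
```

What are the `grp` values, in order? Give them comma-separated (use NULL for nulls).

L, L, L, B, B, L, B, L, L, F, L, S

sensor=A: ELSE → L
sensor=B: ELSE → L
sensor=C: ELSE → L
sensor=D: zone='lab' → B
sensor=E: zone='lab' → B
sensor=H: ELSE → L
sensor=K: zone='lab' → B
sensor=M: ELSE → L
sensor=N: ELSE → L
sensor=Q: zone='garage' → F
sensor=T: ELSE → L
sensor=Z: zone='lobby' → S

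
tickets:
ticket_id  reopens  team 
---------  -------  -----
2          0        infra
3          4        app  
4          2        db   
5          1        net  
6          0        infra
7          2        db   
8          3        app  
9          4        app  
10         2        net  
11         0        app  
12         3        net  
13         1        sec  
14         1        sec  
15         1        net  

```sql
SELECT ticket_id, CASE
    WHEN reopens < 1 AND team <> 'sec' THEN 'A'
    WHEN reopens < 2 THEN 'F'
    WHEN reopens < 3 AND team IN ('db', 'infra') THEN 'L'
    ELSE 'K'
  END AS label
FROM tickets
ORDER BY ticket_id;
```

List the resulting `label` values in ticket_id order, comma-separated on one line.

A, K, L, F, A, L, K, K, K, A, K, F, F, F

ticket_id=2: reopens < 1 AND team <> 'sec' → A
ticket_id=3: ELSE → K
ticket_id=4: reopens < 3 AND team IN ('db', 'infra') → L
ticket_id=5: reopens < 2 → F
ticket_id=6: reopens < 1 AND team <> 'sec' → A
ticket_id=7: reopens < 3 AND team IN ('db', 'infra') → L
ticket_id=8: ELSE → K
ticket_id=9: ELSE → K
ticket_id=10: ELSE → K
ticket_id=11: reopens < 1 AND team <> 'sec' → A
ticket_id=12: ELSE → K
ticket_id=13: reopens < 2 → F
ticket_id=14: reopens < 2 → F
ticket_id=15: reopens < 2 → F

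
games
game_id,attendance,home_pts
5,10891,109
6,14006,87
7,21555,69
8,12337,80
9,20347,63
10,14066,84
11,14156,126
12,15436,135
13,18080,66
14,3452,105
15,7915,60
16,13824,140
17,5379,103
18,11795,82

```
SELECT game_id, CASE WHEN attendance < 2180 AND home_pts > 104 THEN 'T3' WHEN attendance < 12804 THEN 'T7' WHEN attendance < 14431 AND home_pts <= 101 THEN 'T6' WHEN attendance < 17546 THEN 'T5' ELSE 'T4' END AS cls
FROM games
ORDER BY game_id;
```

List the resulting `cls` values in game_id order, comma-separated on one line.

T7, T6, T4, T7, T4, T6, T5, T5, T4, T7, T7, T5, T7, T7

game_id=5: attendance < 12804 → T7
game_id=6: attendance < 14431 AND home_pts <= 101 → T6
game_id=7: ELSE → T4
game_id=8: attendance < 12804 → T7
game_id=9: ELSE → T4
game_id=10: attendance < 14431 AND home_pts <= 101 → T6
game_id=11: attendance < 17546 → T5
game_id=12: attendance < 17546 → T5
game_id=13: ELSE → T4
game_id=14: attendance < 12804 → T7
game_id=15: attendance < 12804 → T7
game_id=16: attendance < 17546 → T5
game_id=17: attendance < 12804 → T7
game_id=18: attendance < 12804 → T7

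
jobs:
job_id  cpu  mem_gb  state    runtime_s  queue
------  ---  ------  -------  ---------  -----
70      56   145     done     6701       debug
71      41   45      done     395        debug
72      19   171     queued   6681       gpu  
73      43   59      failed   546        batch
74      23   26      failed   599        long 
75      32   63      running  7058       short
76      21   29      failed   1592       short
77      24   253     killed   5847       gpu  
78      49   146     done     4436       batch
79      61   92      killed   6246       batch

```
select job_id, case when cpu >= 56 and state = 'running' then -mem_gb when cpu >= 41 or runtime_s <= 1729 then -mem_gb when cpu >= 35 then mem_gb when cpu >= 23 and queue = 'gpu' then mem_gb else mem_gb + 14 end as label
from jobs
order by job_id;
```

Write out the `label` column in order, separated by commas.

-145, -45, 185, -59, -26, 77, -29, 253, -146, -92

job_id=70: cpu >= 41 or runtime_s <= 1729 → -145
job_id=71: cpu >= 41 or runtime_s <= 1729 → -45
job_id=72: ELSE → 185
job_id=73: cpu >= 41 or runtime_s <= 1729 → -59
job_id=74: cpu >= 41 or runtime_s <= 1729 → -26
job_id=75: ELSE → 77
job_id=76: cpu >= 41 or runtime_s <= 1729 → -29
job_id=77: cpu >= 23 and queue = 'gpu' → 253
job_id=78: cpu >= 41 or runtime_s <= 1729 → -146
job_id=79: cpu >= 41 or runtime_s <= 1729 → -92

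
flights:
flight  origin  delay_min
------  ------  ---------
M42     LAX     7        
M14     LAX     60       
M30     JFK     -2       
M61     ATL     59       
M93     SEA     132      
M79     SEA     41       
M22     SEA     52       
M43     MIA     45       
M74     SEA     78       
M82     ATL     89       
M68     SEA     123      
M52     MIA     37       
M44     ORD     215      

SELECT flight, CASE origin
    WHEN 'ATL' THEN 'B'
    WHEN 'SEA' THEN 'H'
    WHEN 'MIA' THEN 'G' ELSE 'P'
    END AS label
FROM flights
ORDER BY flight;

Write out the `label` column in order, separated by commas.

P, H, P, P, G, P, G, B, H, H, H, B, H

flight=M14: ELSE → P
flight=M22: origin='SEA' → H
flight=M30: ELSE → P
flight=M42: ELSE → P
flight=M43: origin='MIA' → G
flight=M44: ELSE → P
flight=M52: origin='MIA' → G
flight=M61: origin='ATL' → B
flight=M68: origin='SEA' → H
flight=M74: origin='SEA' → H
flight=M79: origin='SEA' → H
flight=M82: origin='ATL' → B
flight=M93: origin='SEA' → H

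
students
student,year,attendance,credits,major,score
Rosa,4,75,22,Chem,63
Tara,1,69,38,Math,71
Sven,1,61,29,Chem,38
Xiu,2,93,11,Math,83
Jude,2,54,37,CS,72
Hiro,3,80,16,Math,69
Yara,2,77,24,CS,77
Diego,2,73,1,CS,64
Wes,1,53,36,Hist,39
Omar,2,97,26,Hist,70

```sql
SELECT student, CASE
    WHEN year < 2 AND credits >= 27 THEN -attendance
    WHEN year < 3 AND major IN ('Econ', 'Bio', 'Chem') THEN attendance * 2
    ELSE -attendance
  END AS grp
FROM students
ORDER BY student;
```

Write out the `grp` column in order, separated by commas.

-73, -80, -54, -97, -75, -61, -69, -53, -93, -77

student=Diego: ELSE → -73
student=Hiro: ELSE → -80
student=Jude: ELSE → -54
student=Omar: ELSE → -97
student=Rosa: ELSE → -75
student=Sven: year < 2 AND credits >= 27 → -61
student=Tara: year < 2 AND credits >= 27 → -69
student=Wes: year < 2 AND credits >= 27 → -53
student=Xiu: ELSE → -93
student=Yara: ELSE → -77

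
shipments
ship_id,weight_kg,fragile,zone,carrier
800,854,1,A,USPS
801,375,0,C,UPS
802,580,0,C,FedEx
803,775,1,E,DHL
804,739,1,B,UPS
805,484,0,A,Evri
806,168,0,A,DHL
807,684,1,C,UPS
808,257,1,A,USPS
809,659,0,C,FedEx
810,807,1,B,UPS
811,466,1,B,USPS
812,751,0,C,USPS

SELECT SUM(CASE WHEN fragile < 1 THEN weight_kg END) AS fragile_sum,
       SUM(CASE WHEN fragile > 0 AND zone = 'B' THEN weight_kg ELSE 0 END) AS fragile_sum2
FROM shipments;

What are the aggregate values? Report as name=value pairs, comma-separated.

[fragile_sum: fragile < 1]
ship_id=800: ✗
ship_id=801: ✓ → 375
ship_id=802: ✓ → 580
ship_id=803: ✗
ship_id=804: ✗
ship_id=805: ✓ → 484
ship_id=806: ✓ → 168
ship_id=807: ✗
ship_id=808: ✗
ship_id=809: ✓ → 659
ship_id=810: ✗
ship_id=811: ✗
ship_id=812: ✓ → 751
fragile_sum = 375 + 580 + 484 + 168 + 659 + 751 = 3017
—
[fragile_sum2: fragile > 0 AND zone = 'B']
ship_id=800: ✗
ship_id=801: ✗
ship_id=802: ✗
ship_id=803: ✗
ship_id=804: ✓ → 739
ship_id=805: ✗
ship_id=806: ✗
ship_id=807: ✗
ship_id=808: ✗
ship_id=809: ✗
ship_id=810: ✓ → 807
ship_id=811: ✓ → 466
ship_id=812: ✗
fragile_sum2 = 739 + 807 + 466 = 2012

fragile_sum=3017, fragile_sum2=2012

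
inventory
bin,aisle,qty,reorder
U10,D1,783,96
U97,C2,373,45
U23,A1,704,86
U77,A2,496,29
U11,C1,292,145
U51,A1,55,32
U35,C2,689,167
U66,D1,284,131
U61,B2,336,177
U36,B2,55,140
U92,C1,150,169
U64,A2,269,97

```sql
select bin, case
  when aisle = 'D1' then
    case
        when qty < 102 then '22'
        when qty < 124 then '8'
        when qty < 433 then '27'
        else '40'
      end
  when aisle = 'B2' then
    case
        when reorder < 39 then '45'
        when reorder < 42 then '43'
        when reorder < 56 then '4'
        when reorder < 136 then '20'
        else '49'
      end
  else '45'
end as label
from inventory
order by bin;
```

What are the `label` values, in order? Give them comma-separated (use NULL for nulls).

bin=U10: aisle='D1' → inner[ELSE] → 40
bin=U11: aisle='C1' → outer ELSE → 45
bin=U23: aisle='A1' → outer ELSE → 45
bin=U35: aisle='C2' → outer ELSE → 45
bin=U36: aisle='B2' → inner[ELSE] → 49
bin=U51: aisle='A1' → outer ELSE → 45
bin=U61: aisle='B2' → inner[ELSE] → 49
bin=U64: aisle='A2' → outer ELSE → 45
bin=U66: aisle='D1' → inner[qty < 433] → 27
bin=U77: aisle='A2' → outer ELSE → 45
bin=U92: aisle='C1' → outer ELSE → 45
bin=U97: aisle='C2' → outer ELSE → 45

40, 45, 45, 45, 49, 45, 49, 45, 27, 45, 45, 45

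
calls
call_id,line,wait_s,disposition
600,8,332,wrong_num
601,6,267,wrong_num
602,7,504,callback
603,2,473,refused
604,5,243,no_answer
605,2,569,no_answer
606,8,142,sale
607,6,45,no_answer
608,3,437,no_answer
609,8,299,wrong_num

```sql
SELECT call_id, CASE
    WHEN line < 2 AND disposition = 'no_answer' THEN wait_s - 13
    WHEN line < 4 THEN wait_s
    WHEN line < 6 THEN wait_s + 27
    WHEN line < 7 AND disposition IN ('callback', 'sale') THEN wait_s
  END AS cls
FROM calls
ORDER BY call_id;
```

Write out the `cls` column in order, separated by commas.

NULL, NULL, NULL, 473, 270, 569, NULL, NULL, 437, NULL

call_id=600: (no match → NULL) → NULL
call_id=601: (no match → NULL) → NULL
call_id=602: (no match → NULL) → NULL
call_id=603: line < 4 → 473
call_id=604: line < 6 → 270
call_id=605: line < 4 → 569
call_id=606: (no match → NULL) → NULL
call_id=607: (no match → NULL) → NULL
call_id=608: line < 4 → 437
call_id=609: (no match → NULL) → NULL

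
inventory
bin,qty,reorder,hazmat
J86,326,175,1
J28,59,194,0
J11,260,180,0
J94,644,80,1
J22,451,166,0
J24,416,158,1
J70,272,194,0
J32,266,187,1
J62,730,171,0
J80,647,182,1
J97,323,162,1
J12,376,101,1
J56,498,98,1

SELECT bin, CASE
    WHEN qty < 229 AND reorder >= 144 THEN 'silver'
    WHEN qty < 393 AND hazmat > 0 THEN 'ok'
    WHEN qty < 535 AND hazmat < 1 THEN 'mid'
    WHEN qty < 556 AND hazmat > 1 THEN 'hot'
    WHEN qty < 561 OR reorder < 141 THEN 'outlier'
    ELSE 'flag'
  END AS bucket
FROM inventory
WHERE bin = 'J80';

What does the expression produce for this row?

flag

bin = J80: qty=647, reorder=182, hazmat=1.
qty < 229 AND reorder >= 144 → false
qty < 393 AND hazmat > 0 → false
qty < 535 AND hazmat < 1 → false
qty < 556 AND hazmat > 1 → false
qty < 561 OR reorder < 141 → false
No prior WHEN matched → ELSE → flag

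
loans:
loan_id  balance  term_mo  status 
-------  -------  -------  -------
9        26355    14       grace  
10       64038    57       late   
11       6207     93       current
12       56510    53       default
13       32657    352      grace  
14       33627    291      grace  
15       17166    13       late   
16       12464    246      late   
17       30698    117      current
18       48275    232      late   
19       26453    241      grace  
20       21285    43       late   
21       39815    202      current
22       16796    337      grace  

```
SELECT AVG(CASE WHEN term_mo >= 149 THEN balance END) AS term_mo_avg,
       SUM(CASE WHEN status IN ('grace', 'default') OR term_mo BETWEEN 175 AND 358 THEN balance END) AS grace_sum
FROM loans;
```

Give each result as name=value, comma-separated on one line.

[term_mo_avg: term_mo >= 149]
loan_id=9: ✗
loan_id=10: ✗
loan_id=11: ✗
loan_id=12: ✗
loan_id=13: ✓ → 32657
loan_id=14: ✓ → 33627
loan_id=15: ✗
loan_id=16: ✓ → 12464
loan_id=17: ✗
loan_id=18: ✓ → 48275
loan_id=19: ✓ → 26453
loan_id=20: ✗
loan_id=21: ✓ → 39815
loan_id=22: ✓ → 16796
term_mo_avg = (32657 + 33627 + 12464 + 48275 + 26453 + 39815 + 16796) / 7 = 30012.4285714286
—
[grace_sum: status IN ('grace', 'default') OR term_mo BETWEEN 175 AND 358]
loan_id=9: ✓ → 26355
loan_id=10: ✗
loan_id=11: ✗
loan_id=12: ✓ → 56510
loan_id=13: ✓ → 32657
loan_id=14: ✓ → 33627
loan_id=15: ✗
loan_id=16: ✓ → 12464
loan_id=17: ✗
loan_id=18: ✓ → 48275
loan_id=19: ✓ → 26453
loan_id=20: ✗
loan_id=21: ✓ → 39815
loan_id=22: ✓ → 16796
grace_sum = 26355 + 56510 + 32657 + 33627 + 12464 + 48275 + 26453 + 39815 + 16796 = 292952

term_mo_avg=30012.4285714286, grace_sum=292952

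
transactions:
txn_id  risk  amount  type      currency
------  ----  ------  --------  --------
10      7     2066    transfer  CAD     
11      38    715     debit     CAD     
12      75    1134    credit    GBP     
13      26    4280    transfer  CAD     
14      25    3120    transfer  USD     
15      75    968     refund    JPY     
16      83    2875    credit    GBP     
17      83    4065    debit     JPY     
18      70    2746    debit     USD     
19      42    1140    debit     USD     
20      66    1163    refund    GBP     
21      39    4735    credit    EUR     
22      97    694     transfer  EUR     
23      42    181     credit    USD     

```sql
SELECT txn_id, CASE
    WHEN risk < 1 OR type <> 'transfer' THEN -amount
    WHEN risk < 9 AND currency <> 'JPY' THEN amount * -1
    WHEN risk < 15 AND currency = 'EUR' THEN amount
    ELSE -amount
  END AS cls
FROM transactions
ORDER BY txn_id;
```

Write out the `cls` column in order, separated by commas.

txn_id=10: risk < 9 AND currency <> 'JPY' → -2066
txn_id=11: risk < 1 OR type <> 'transfer' → -715
txn_id=12: risk < 1 OR type <> 'transfer' → -1134
txn_id=13: ELSE → -4280
txn_id=14: ELSE → -3120
txn_id=15: risk < 1 OR type <> 'transfer' → -968
txn_id=16: risk < 1 OR type <> 'transfer' → -2875
txn_id=17: risk < 1 OR type <> 'transfer' → -4065
txn_id=18: risk < 1 OR type <> 'transfer' → -2746
txn_id=19: risk < 1 OR type <> 'transfer' → -1140
txn_id=20: risk < 1 OR type <> 'transfer' → -1163
txn_id=21: risk < 1 OR type <> 'transfer' → -4735
txn_id=22: ELSE → -694
txn_id=23: risk < 1 OR type <> 'transfer' → -181

-2066, -715, -1134, -4280, -3120, -968, -2875, -4065, -2746, -1140, -1163, -4735, -694, -181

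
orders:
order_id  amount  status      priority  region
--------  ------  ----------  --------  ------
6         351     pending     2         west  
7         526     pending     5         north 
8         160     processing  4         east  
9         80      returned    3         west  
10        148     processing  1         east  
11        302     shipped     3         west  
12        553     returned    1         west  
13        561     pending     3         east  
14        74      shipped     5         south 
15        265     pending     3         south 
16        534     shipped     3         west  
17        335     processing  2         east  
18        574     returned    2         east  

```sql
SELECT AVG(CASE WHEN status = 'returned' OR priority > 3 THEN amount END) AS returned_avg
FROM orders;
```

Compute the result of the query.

order_id=6: ✗
order_id=7: ✓ → 526
order_id=8: ✓ → 160
order_id=9: ✓ → 80
order_id=10: ✗
order_id=11: ✗
order_id=12: ✓ → 553
order_id=13: ✗
order_id=14: ✓ → 74
order_id=15: ✗
order_id=16: ✗
order_id=17: ✗
order_id=18: ✓ → 574
returned_avg = (526 + 160 + 80 + 553 + 74 + 574) / 6 = 327.8333333333

327.8333333333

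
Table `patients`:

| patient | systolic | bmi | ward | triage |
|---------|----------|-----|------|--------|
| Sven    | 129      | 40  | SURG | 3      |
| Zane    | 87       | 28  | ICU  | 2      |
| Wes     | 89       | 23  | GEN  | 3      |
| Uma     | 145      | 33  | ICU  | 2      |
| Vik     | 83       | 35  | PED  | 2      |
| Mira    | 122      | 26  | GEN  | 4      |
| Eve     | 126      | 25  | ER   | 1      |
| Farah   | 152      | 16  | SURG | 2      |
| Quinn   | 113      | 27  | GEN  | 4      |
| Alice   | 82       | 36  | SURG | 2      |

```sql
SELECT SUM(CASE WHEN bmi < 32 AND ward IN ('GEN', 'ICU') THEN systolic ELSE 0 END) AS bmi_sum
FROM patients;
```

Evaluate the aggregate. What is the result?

411

patient=Sven: ✗
patient=Zane: ✓ → 87
patient=Wes: ✓ → 89
patient=Uma: ✗
patient=Vik: ✗
patient=Mira: ✓ → 122
patient=Eve: ✗
patient=Farah: ✗
patient=Quinn: ✓ → 113
patient=Alice: ✗
bmi_sum = 87 + 89 + 122 + 113 = 411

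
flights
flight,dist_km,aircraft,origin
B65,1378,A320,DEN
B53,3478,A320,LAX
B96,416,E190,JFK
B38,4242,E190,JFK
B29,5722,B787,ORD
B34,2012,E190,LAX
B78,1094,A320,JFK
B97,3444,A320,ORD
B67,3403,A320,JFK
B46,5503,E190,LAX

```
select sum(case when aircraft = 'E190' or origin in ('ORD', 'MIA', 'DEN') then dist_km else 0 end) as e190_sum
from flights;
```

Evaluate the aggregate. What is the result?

flight=B65: ✓ → 1378
flight=B53: ✗
flight=B96: ✓ → 416
flight=B38: ✓ → 4242
flight=B29: ✓ → 5722
flight=B34: ✓ → 2012
flight=B78: ✗
flight=B97: ✓ → 3444
flight=B67: ✗
flight=B46: ✓ → 5503
e190_sum = 1378 + 416 + 4242 + 5722 + 2012 + 3444 + 5503 = 22717

22717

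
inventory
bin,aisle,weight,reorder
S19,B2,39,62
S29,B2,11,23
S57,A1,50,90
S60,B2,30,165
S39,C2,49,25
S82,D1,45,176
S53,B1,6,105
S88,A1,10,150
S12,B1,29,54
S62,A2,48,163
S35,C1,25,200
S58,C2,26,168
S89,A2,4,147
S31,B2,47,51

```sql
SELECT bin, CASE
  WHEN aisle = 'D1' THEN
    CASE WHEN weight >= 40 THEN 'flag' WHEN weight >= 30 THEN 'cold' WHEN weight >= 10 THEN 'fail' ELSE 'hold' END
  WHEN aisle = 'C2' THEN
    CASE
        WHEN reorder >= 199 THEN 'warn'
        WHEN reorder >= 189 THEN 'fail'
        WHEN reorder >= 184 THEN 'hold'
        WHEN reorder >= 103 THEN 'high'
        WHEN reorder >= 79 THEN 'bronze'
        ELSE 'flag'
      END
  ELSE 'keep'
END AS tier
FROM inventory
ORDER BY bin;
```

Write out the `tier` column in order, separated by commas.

keep, keep, keep, keep, keep, flag, keep, keep, high, keep, keep, flag, keep, keep

bin=S12: aisle='B1' → outer ELSE → keep
bin=S19: aisle='B2' → outer ELSE → keep
bin=S29: aisle='B2' → outer ELSE → keep
bin=S31: aisle='B2' → outer ELSE → keep
bin=S35: aisle='C1' → outer ELSE → keep
bin=S39: aisle='C2' → inner[ELSE] → flag
bin=S53: aisle='B1' → outer ELSE → keep
bin=S57: aisle='A1' → outer ELSE → keep
bin=S58: aisle='C2' → inner[reorder >= 103] → high
bin=S60: aisle='B2' → outer ELSE → keep
bin=S62: aisle='A2' → outer ELSE → keep
bin=S82: aisle='D1' → inner[weight >= 40] → flag
bin=S88: aisle='A1' → outer ELSE → keep
bin=S89: aisle='A2' → outer ELSE → keep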